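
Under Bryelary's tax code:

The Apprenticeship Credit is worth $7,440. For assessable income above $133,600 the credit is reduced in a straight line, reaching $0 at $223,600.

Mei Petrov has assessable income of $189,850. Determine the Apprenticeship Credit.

$2,790

Apprenticeship Credit: $189,850 is $56,250 into a $90,000 phase-out range, leaving 33,750/90,000 of the credit: $7,440 × 33,750/90,000 = $2,790.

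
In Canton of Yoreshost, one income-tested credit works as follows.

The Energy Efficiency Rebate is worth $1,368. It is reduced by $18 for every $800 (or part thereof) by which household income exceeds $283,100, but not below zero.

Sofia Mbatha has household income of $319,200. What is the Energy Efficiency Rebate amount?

$540

Energy Efficiency Rebate: income exceeds $283,100 by $36,100, which is 46 full-or-partial $800 increments; reduction = 46 × $18 = $828, leaving $540.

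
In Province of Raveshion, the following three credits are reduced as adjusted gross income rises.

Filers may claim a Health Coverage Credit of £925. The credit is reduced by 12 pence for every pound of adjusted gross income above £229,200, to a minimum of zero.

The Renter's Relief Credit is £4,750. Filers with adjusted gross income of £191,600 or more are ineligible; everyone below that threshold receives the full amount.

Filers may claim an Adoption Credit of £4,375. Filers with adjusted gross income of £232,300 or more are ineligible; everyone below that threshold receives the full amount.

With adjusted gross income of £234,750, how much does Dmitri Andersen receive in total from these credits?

Health Coverage Credit: 12% of the £5,550 excess over £229,200 is £666; credit = £925 − £666 = £259.
Renter's Relief Credit: £234,750 meets or exceeds the £191,600 cutoff, so the credit is £0.
Adoption Credit: £234,750 meets or exceeds the £232,300 cutoff, so the credit is £0.
Total: £259 + £0 + £0 = £259.

£259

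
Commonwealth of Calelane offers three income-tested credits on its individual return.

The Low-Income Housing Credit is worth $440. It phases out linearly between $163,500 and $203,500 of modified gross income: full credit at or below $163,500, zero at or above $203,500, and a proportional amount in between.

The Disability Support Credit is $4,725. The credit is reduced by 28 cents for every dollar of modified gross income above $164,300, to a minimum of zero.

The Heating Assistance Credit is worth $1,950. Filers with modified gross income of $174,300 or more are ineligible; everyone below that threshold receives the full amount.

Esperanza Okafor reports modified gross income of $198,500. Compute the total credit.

Low-Income Housing Credit: $198,500 is $35,000 into a $40,000 phase-out range, leaving 5,000/40,000 of the credit: $440 × 5,000/40,000 = $55.
Disability Support Credit: 28% of the $34,200 excess over $164,300 is $9,576 ≥ base, so the credit is $0.
Heating Assistance Credit: $198,500 meets or exceeds the $174,300 cutoff, so the credit is $0.
Total: $55 + $0 + $0 = $55.

$55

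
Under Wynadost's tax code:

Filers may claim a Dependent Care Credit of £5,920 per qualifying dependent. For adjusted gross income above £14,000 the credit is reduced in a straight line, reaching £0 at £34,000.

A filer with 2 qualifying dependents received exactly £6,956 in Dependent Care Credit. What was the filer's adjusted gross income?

Full credit = 2 × £5,920 = £11,840.
£6,956 is 6,956/11,840 of the full £11,840, so 4,884/11,840 of the £20,000 range has been used: income = £14,000 + £20,000 × 4,884/11,840 = £22,250.

£22,250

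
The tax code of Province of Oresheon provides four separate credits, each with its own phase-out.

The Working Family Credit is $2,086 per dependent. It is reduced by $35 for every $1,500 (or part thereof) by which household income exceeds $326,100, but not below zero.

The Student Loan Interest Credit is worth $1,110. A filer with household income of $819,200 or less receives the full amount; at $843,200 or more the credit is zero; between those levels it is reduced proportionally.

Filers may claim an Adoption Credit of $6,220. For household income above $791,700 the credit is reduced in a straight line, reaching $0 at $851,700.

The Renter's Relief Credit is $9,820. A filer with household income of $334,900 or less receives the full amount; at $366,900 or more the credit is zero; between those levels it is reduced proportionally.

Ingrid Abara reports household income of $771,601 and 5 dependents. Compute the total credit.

$7,330

Working Family Credit: base = 5 × $2,086 = $10,430. income exceeds $326,100 by $445,501 → 298 increments × $35 = $10,430 ≥ base, so the credit is $0.
Student Loan Interest Credit: $771,601 is at or below the $819,200 threshold, so the full $1,110 applies.
Adoption Credit: $771,601 is at or below the $791,700 threshold, so the full $6,220 applies.
Renter's Relief Credit: $771,601 is at or above $366,900, so the credit is $0.
Total: $0 + $1,110 + $6,220 + $0 = $7,330.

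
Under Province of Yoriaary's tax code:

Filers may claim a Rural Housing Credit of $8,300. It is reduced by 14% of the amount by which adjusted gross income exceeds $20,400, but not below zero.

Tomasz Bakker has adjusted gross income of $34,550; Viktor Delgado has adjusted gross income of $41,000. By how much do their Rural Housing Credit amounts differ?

$903

Tomasz ($34,550): Rural Housing Credit: 14% of the $14,150 excess over $20,400 is $1,981; credit = $8,300 − $1,981 = $6,319.
Viktor ($41,000): Rural Housing Credit: 14% of the $20,600 excess over $20,400 is $2,884; credit = $8,300 − $2,884 = $5,416.
Difference: |$6,319 − $5,416| = $903.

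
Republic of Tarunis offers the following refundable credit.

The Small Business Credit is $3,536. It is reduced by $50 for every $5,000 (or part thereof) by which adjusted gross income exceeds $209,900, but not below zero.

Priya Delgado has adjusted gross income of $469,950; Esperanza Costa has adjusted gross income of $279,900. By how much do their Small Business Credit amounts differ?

$1,950

Priya ($469,950): Small Business Credit: income exceeds $209,900 by $260,050, which is 53 full-or-partial $5,000 increments; reduction = 53 × $50 = $2,650, leaving $886.
Esperanza ($279,900): Small Business Credit: income exceeds $209,900 by $70,000, which is 14 full-or-partial $5,000 increments; reduction = 14 × $50 = $700, leaving $2,836.
Difference: |$886 − $2,836| = $1,950.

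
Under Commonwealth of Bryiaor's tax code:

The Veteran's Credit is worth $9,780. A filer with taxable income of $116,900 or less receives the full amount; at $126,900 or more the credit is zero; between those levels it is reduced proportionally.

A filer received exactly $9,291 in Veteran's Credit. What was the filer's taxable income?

$9,291 is 9,291/9,780 of the full $9,780, so 489/9,780 of the $10,000 range has been used: income = $116,900 + $10,000 × 489/9,780 = $117,400.

$117,400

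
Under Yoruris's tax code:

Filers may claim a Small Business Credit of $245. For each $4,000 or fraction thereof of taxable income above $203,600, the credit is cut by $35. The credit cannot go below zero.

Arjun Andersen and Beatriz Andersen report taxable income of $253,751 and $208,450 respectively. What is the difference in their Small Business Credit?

$175

Arjun ($253,751): Small Business Credit: income exceeds $203,600 by $50,151 → 13 increments × $35 = $455 ≥ base, so the credit is $0.
Beatriz ($208,450): Small Business Credit: income exceeds $203,600 by $4,850, which is 2 full-or-partial $4,000 increments; reduction = 2 × $35 = $70, leaving $175.
Difference: |$0 − $175| = $175.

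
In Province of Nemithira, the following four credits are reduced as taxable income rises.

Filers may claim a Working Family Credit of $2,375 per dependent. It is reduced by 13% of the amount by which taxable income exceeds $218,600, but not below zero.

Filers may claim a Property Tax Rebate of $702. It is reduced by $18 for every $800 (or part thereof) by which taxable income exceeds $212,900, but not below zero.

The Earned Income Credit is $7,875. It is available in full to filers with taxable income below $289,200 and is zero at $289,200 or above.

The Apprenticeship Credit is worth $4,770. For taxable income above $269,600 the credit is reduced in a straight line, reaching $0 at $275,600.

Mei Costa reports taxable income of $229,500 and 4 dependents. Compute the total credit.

$21,052

Working Family Credit: base = 4 × $2,375 = $9,500. 13% of the $10,900 excess over $218,600 is $1,417; credit = $9,500 − $1,417 = $8,083.
Property Tax Rebate: income exceeds $212,900 by $16,600, which is 21 full-or-partial $800 increments; reduction = 21 × $18 = $378, leaving $324.
Earned Income Credit: $229,500 is below the $289,200 cutoff, so the full $7,875 applies.
Apprenticeship Credit: $229,500 is at or below the $269,600 threshold, so the full $4,770 applies.
Total: $8,083 + $324 + $7,875 + $4,770 = $21,052.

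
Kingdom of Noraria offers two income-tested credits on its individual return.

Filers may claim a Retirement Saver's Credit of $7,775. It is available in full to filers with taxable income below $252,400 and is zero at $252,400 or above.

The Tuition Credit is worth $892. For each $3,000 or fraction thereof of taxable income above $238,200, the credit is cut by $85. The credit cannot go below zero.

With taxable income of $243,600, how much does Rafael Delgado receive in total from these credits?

Retirement Saver's Credit: $243,600 is below the $252,400 cutoff, so the full $7,775 applies.
Tuition Credit: income exceeds $238,200 by $5,400, which is 2 full-or-partial $3,000 increments; reduction = 2 × $85 = $170, leaving $722.
Total: $7,775 + $722 = $8,497.

$8,497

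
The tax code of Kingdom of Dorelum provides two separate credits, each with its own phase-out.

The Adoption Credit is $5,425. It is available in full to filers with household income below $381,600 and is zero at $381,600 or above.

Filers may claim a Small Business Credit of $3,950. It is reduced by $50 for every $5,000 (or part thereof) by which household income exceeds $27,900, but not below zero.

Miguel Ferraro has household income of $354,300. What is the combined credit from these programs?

Adoption Credit: $354,300 is below the $381,600 cutoff, so the full $5,425 applies.
Small Business Credit: income exceeds $27,900 by $326,400, which is 66 full-or-partial $5,000 increments; reduction = 66 × $50 = $3,300, leaving $650.
Total: $5,425 + $650 = $6,075.

$6,075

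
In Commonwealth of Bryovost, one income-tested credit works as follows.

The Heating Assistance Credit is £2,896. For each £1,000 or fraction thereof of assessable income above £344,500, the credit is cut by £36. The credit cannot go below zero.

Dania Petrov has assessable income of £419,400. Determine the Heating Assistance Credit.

£196

Heating Assistance Credit: income exceeds £344,500 by £74,900, which is 75 full-or-partial £1,000 increments; reduction = 75 × £36 = £2,700, leaving £196.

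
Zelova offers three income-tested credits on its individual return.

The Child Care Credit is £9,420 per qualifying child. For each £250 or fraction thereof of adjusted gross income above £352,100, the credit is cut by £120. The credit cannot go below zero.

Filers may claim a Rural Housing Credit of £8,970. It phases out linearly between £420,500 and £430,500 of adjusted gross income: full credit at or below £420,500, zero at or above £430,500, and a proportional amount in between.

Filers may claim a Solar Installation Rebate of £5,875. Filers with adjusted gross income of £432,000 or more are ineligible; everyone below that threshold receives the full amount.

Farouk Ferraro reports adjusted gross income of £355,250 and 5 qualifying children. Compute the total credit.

£60,385

Child Care Credit: base = 5 × £9,420 = £47,100. income exceeds £352,100 by £3,150, which is 13 full-or-partial £250 increments; reduction = 13 × £120 = £1,560, leaving £45,540.
Rural Housing Credit: £355,250 is at or below the £420,500 threshold, so the full £8,970 applies.
Solar Installation Rebate: £355,250 is below the £432,000 cutoff, so the full £5,875 applies.
Total: £45,540 + £8,970 + £5,875 = £60,385.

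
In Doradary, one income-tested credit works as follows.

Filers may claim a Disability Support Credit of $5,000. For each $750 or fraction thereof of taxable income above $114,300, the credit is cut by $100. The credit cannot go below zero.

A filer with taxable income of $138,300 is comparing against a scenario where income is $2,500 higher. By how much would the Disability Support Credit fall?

$400

At $138,300 — income exceeds $114,300 by $24,000, which is 32 full-or-partial $750 increments; reduction = 32 × $100 = $3,200, leaving $1,800.
At $140,800 — income exceeds $114,300 by $26,500, which is 36 full-or-partial $750 increments; reduction = 36 × $100 = $3,600, leaving $1,400.
Lost: $1,800 − $1,400 = $400.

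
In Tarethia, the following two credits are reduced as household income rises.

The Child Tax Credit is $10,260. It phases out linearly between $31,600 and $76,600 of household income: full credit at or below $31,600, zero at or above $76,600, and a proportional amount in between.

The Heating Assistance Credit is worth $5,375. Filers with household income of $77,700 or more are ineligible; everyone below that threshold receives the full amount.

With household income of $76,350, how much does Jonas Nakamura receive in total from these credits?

$5,432

Child Tax Credit: $76,350 is $44,750 into a $45,000 phase-out range, leaving 250/45,000 of the credit: $10,260 × 250/45,000 = $57.
Heating Assistance Credit: $76,350 is below the $77,700 cutoff, so the full $5,375 applies.
Total: $57 + $5,375 = $5,432.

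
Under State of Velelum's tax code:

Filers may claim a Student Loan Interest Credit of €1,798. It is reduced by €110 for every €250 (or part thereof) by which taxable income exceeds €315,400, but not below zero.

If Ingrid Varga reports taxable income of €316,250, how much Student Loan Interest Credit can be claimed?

Student Loan Interest Credit: income exceeds €315,400 by €850, which is 4 full-or-partial €250 increments; reduction = 4 × €110 = €440, leaving €1,358.

€1,358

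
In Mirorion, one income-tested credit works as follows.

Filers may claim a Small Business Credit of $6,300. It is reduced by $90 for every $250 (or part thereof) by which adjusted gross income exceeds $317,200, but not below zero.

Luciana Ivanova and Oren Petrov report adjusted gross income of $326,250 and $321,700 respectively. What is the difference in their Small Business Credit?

Luciana ($326,250): Small Business Credit: income exceeds $317,200 by $9,050, which is 37 full-or-partial $250 increments; reduction = 37 × $90 = $3,330, leaving $2,970.
Oren ($321,700): Small Business Credit: income exceeds $317,200 by $4,500, which is 18 full-or-partial $250 increments; reduction = 18 × $90 = $1,620, leaving $4,680.
Difference: |$2,970 − $4,680| = $1,710.

$1,710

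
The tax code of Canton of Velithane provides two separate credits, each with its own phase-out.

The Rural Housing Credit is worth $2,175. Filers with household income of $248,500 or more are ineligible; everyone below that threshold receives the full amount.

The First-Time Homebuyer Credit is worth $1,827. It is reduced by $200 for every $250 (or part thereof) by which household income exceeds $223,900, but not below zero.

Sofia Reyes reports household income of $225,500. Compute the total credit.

$2,602

Rural Housing Credit: $225,500 is below the $248,500 cutoff, so the full $2,175 applies.
First-Time Homebuyer Credit: income exceeds $223,900 by $1,600, which is 7 full-or-partial $250 increments; reduction = 7 × $200 = $1,400, leaving $427.
Total: $2,175 + $427 = $2,602.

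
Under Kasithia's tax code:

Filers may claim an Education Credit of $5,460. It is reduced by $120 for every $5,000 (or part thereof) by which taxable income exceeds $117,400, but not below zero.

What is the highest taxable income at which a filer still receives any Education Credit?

$342,400

After 45 increments the reduction is 45 × $120 = $5,400, leaving $60; one more increment wipes it out. Increment 45 ends at excess 45 × $5,000 = $225,000, so the highest qualifying income is $117,400 + $225,000 = $342,400.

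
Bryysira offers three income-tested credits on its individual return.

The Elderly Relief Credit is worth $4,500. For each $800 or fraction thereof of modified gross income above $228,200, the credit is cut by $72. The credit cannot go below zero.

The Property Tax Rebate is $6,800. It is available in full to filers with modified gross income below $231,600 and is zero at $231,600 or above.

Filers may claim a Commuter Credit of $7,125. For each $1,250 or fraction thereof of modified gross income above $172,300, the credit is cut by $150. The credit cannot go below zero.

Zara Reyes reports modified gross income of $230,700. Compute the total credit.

Elderly Relief Credit: income exceeds $228,200 by $2,500, which is 4 full-or-partial $800 increments; reduction = 4 × $72 = $288, leaving $4,212.
Property Tax Rebate: $230,700 is below the $231,600 cutoff, so the full $6,800 applies.
Commuter Credit: income exceeds $172,300 by $58,400, which is 47 full-or-partial $1,250 increments; reduction = 47 × $150 = $7,050, leaving $75.
Total: $4,212 + $6,800 + $75 = $11,087.

$11,087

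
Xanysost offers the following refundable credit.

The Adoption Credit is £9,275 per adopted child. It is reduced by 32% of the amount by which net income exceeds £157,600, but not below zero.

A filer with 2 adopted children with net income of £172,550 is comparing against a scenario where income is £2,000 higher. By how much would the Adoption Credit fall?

At £172,550 — base = 2 × £9,275 = £18,550. 32% of the £14,950 excess over £157,600 is £4,784; credit = £18,550 − £4,784 = £13,766.
At £174,550 — base = 2 × £9,275 = £18,550. 32% of the £16,950 excess over £157,600 is £5,424; credit = £18,550 − £5,424 = £13,126.
Lost: £13,766 − £13,126 = £640.

£640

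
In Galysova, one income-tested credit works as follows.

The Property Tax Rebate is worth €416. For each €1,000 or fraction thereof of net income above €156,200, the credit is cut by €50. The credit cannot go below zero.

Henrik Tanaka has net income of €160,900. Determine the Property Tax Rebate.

€166

Property Tax Rebate: income exceeds €156,200 by €4,700, which is 5 full-or-partial €1,000 increments; reduction = 5 × €50 = €250, leaving €166.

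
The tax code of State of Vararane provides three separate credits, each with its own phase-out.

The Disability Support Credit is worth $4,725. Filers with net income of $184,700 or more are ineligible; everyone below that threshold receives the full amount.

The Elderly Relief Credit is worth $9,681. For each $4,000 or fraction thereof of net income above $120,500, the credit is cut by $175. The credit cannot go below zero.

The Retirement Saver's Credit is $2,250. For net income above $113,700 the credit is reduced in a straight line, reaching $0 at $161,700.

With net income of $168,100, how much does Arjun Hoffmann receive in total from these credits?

$12,306

Disability Support Credit: $168,100 is below the $184,700 cutoff, so the full $4,725 applies.
Elderly Relief Credit: income exceeds $120,500 by $47,600, which is 12 full-or-partial $4,000 increments; reduction = 12 × $175 = $2,100, leaving $7,581.
Retirement Saver's Credit: $168,100 is at or above $161,700, so the credit is $0.
Total: $4,725 + $7,581 + $0 = $12,306.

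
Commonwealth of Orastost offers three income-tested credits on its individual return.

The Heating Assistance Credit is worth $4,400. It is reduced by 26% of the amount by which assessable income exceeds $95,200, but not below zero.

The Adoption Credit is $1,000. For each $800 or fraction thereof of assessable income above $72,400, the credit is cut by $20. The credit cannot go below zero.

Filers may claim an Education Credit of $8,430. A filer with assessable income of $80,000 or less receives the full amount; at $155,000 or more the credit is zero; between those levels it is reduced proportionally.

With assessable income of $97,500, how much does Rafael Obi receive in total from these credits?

$10,625

Heating Assistance Credit: 26% of the $2,300 excess over $95,200 is $598; credit = $4,400 − $598 = $3,802.
Adoption Credit: income exceeds $72,400 by $25,100, which is 32 full-or-partial $800 increments; reduction = 32 × $20 = $640, leaving $360.
Education Credit: $97,500 is $17,500 into a $75,000 phase-out range, leaving 57,500/75,000 of the credit: $8,430 × 57,500/75,000 = $6,463.
Total: $3,802 + $360 + $6,463 = $10,625.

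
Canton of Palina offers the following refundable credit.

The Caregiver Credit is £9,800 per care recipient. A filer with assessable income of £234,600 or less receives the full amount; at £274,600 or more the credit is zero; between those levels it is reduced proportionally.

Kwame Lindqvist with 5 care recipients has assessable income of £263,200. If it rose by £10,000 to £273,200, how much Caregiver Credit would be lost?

At £263,200 — base = 5 × £9,800 = £49,000. £263,200 is £28,600 into a £40,000 phase-out range, leaving 11,400/40,000 of the credit: £49,000 × 11,400/40,000 = £13,965.
At £273,200 — base = 5 × £9,800 = £49,000. £273,200 is £38,600 into a £40,000 phase-out range, leaving 1,400/40,000 of the credit: £49,000 × 1,400/40,000 = £1,715.
Lost: £13,965 − £1,715 = £12,250.

£12,250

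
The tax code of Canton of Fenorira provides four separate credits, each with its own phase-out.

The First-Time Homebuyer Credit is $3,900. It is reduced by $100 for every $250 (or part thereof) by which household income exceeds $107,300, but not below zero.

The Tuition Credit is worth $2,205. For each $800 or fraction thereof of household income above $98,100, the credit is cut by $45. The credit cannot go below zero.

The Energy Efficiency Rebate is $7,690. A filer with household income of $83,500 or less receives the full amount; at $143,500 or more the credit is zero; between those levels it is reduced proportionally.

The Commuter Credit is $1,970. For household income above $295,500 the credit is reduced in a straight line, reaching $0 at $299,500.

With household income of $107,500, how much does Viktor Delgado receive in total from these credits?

First-Time Homebuyer Credit: income exceeds $107,300 by $200, which is 1 full-or-partial $250 increment; reduction = 1 × $100 = $100, leaving $3,800.
Tuition Credit: income exceeds $98,100 by $9,400, which is 12 full-or-partial $800 increments; reduction = 12 × $45 = $540, leaving $1,665.
Energy Efficiency Rebate: $107,500 is $24,000 into a $60,000 phase-out range, leaving 36,000/60,000 of the credit: $7,690 × 36,000/60,000 = $4,614.
Commuter Credit: $107,500 is at or below the $295,500 threshold, so the full $1,970 applies.
Total: $3,800 + $1,665 + $4,614 + $1,970 = $12,049.

$12,049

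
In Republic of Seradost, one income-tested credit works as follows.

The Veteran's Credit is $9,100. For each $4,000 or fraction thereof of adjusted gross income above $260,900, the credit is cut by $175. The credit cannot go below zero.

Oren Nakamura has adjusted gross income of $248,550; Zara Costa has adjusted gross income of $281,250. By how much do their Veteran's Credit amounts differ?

Oren ($248,550): Veteran's Credit: $248,550 is at or below the $260,900 threshold, so the full $9,100 applies.
Zara ($281,250): Veteran's Credit: income exceeds $260,900 by $20,350, which is 6 full-or-partial $4,000 increments; reduction = 6 × $175 = $1,050, leaving $8,050.
Difference: |$9,100 − $8,050| = $1,050.

$1,050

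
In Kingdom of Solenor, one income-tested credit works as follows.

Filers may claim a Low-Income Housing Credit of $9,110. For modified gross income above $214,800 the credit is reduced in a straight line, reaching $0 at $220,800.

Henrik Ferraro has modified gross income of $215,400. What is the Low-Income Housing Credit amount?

$8,199

Low-Income Housing Credit: $215,400 is $600 into a $6,000 phase-out range, leaving 5,400/6,000 of the credit: $9,110 × 5,400/6,000 = $8,199.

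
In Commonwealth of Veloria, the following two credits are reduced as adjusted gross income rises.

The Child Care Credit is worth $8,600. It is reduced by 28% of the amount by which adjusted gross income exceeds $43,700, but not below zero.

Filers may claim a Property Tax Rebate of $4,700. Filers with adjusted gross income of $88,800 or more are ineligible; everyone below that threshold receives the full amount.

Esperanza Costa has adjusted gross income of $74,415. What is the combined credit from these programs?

$4,700

Child Care Credit: 28% of the $30,715 excess over $43,700 is $8,600.20 ≥ base, so the credit is $0.
Property Tax Rebate: $74,415 is below the $88,800 cutoff, so the full $4,700 applies.
Total: $0 + $4,700 = $4,700.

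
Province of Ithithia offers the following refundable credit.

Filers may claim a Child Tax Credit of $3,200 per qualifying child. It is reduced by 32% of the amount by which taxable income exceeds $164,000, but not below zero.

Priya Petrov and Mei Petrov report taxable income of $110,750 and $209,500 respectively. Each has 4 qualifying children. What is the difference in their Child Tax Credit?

Priya ($110,750): Child Tax Credit: base = 4 × $3,200 = $12,800. $110,750 is at or below the $164,000 threshold, so the full $12,800 applies.
Mei ($209,500): Child Tax Credit: base = 4 × $3,200 = $12,800. 32% of the $45,500 excess over $164,000 is $14,560 ≥ base, so the credit is $0.
Difference: |$12,800 − $0| = $12,800.

$12,800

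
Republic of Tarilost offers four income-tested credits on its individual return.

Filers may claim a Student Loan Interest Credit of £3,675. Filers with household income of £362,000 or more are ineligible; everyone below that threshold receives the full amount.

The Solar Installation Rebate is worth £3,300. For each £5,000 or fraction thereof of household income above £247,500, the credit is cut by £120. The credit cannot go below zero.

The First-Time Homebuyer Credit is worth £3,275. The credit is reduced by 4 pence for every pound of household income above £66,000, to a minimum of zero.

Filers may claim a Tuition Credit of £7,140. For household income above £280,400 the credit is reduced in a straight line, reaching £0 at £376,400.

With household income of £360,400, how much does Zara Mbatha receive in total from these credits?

£5,405

Student Loan Interest Credit: £360,400 is below the £362,000 cutoff, so the full £3,675 applies.
Solar Installation Rebate: income exceeds £247,500 by £112,900, which is 23 full-or-partial £5,000 increments; reduction = 23 × £120 = £2,760, leaving £540.
First-Time Homebuyer Credit: 4% of the £294,400 excess over £66,000 is £11,776 ≥ base, so the credit is £0.
Tuition Credit: £360,400 is £80,000 into a £96,000 phase-out range, leaving 16,000/96,000 of the credit: £7,140 × 16,000/96,000 = £1,190.
Total: £3,675 + £540 + £0 + £1,190 = £5,405.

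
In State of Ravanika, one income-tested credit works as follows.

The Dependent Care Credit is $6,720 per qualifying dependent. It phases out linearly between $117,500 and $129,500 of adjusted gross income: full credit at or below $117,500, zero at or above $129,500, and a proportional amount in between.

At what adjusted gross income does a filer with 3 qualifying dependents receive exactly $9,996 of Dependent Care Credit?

$123,550

Full credit = 3 × $6,720 = $20,160.
$9,996 is 9,996/20,160 of the full $20,160, so 10,164/20,160 of the $12,000 range has been used: income = $117,500 + $12,000 × 10,164/20,160 = $123,550.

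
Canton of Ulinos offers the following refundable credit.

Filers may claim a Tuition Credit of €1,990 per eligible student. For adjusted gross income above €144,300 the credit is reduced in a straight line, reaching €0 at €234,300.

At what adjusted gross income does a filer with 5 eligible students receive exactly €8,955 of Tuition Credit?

Full credit = 5 × €1,990 = €9,950.
€8,955 is 8,955/9,950 of the full €9,950, so 995/9,950 of the €90,000 range has been used: income = €144,300 + €90,000 × 995/9,950 = €153,300.

€153,300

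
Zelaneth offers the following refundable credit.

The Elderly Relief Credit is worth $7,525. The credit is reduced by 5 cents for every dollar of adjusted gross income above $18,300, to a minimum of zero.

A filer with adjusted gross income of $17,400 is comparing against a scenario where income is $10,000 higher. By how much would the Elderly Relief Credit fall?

$455

At $17,400 — $17,400 is at or below the $18,300 threshold, so the full $7,525 applies.
At $27,400 — 5% of the $9,100 excess over $18,300 is $455; credit = $7,525 − $455 = $7,070.
Lost: $7,525 − $7,070 = $455.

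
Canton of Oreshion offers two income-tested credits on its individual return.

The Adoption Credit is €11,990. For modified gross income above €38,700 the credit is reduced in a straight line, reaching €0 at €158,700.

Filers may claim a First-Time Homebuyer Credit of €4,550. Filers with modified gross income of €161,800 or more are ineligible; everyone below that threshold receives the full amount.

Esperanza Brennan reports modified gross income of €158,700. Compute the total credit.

Adoption Credit: €158,700 is at or above €158,700, so the credit is €0.
First-Time Homebuyer Credit: €158,700 is below the €161,800 cutoff, so the full €4,550 applies.
Total: €0 + €4,550 = €4,550.

€4,550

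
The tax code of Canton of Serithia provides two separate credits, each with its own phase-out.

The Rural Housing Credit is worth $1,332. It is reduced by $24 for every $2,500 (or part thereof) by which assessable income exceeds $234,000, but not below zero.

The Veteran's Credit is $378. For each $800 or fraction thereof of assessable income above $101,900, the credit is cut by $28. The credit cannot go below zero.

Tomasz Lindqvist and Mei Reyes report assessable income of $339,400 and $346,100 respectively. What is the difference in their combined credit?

$48

Tomasz ($339,400): Rural Housing Credit: income exceeds $234,000 by $105,400, which is 43 full-or-partial $2,500 increments; reduction = 43 × $24 = $1,032, leaving $300. Veteran's Credit: income exceeds $101,900 by $237,500 → 297 increments × $28 = $8,316 ≥ base, so the credit is $0. total $300 + $0 = $300
Mei ($346,100): Rural Housing Credit: income exceeds $234,000 by $112,100, which is 45 full-or-partial $2,500 increments; reduction = 45 × $24 = $1,080, leaving $252. Veteran's Credit: income exceeds $101,900 by $244,200 → 306 increments × $28 = $8,568 ≥ base, so the credit is $0. total $252 + $0 = $252
Difference: |$300 − $252| = $48.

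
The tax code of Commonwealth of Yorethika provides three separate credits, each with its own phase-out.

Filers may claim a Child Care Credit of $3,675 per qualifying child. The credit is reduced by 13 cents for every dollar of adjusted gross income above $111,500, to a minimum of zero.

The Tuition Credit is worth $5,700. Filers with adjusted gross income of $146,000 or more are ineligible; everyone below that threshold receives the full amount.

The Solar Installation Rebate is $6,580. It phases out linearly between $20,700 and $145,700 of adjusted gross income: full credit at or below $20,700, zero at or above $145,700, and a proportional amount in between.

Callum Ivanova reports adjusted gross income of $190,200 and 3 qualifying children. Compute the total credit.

$794

Child Care Credit: base = 3 × $3,675 = $11,025. 13% of the $78,700 excess over $111,500 is $10,231; credit = $11,025 − $10,231 = $794.
Tuition Credit: $190,200 meets or exceeds the $146,000 cutoff, so the credit is $0.
Solar Installation Rebate: $190,200 is at or above $145,700, so the credit is $0.
Total: $794 + $0 + $0 = $794.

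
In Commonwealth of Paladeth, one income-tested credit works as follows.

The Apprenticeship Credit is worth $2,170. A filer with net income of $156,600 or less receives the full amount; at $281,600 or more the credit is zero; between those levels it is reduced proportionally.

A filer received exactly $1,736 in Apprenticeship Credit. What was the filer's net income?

$1,736 is 1,736/2,170 of the full $2,170, so 434/2,170 of the $125,000 range has been used: income = $156,600 + $125,000 × 434/2,170 = $181,600.

$181,600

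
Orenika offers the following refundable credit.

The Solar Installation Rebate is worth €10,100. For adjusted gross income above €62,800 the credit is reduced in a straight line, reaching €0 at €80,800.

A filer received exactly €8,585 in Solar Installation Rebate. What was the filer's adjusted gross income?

€65,500

€8,585 is 8,585/10,100 of the full €10,100, so 1,515/10,100 of the €18,000 range has been used: income = €62,800 + €18,000 × 1,515/10,100 = €65,500.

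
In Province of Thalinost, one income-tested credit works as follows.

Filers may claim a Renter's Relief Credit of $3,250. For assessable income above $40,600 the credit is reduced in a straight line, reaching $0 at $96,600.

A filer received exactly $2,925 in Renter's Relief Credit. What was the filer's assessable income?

$46,200

$2,925 is 2,925/3,250 of the full $3,250, so 325/3,250 of the $56,000 range has been used: income = $40,600 + $56,000 × 325/3,250 = $46,200.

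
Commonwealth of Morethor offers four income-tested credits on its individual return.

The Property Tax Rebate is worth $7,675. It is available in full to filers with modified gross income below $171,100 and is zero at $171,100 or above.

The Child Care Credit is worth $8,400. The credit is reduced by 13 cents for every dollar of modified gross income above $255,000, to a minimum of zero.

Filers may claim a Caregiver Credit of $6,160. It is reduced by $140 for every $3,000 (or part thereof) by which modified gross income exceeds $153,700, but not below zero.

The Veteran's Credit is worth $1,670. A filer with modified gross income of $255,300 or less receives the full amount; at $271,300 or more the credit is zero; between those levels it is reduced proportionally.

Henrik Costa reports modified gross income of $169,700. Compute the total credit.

Property Tax Rebate: $169,700 is below the $171,100 cutoff, so the full $7,675 applies.
Child Care Credit: $169,700 is at or below the $255,000 threshold, so the full $8,400 applies.
Caregiver Credit: income exceeds $153,700 by $16,000, which is 6 full-or-partial $3,000 increments; reduction = 6 × $140 = $840, leaving $5,320.
Veteran's Credit: $169,700 is at or below the $255,300 threshold, so the full $1,670 applies.
Total: $7,675 + $8,400 + $5,320 + $1,670 = $23,065.

$23,065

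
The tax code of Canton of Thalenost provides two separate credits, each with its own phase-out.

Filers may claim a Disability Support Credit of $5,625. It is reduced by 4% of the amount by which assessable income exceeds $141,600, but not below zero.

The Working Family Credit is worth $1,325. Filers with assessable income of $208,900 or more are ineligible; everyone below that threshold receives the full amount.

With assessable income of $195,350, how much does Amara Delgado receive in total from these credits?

Disability Support Credit: 4% of the $53,750 excess over $141,600 is $2,150; credit = $5,625 − $2,150 = $3,475.
Working Family Credit: $195,350 is below the $208,900 cutoff, so the full $1,325 applies.
Total: $3,475 + $1,325 = $4,800.

$4,800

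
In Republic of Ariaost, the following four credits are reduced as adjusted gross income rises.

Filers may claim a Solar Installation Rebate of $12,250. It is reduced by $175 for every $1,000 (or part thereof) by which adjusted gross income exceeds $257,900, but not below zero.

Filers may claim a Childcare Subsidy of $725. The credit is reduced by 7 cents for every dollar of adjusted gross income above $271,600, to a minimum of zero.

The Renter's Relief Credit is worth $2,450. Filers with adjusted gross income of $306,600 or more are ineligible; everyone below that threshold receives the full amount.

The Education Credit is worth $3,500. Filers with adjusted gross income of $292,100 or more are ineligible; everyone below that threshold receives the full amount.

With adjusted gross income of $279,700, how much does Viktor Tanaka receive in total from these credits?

Solar Installation Rebate: income exceeds $257,900 by $21,800, which is 22 full-or-partial $1,000 increments; reduction = 22 × $175 = $3,850, leaving $8,400.
Childcare Subsidy: 7% of the $8,100 excess over $271,600 is $567; credit = $725 − $567 = $158.
Renter's Relief Credit: $279,700 is below the $306,600 cutoff, so the full $2,450 applies.
Education Credit: $279,700 is below the $292,100 cutoff, so the full $3,500 applies.
Total: $8,400 + $158 + $2,450 + $3,500 = $14,508.

$14,508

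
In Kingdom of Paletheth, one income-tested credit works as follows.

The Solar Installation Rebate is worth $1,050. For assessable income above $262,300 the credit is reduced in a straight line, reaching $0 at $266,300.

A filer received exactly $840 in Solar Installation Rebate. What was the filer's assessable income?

$840 is 840/1,050 of the full $1,050, so 210/1,050 of the $4,000 range has been used: income = $262,300 + $4,000 × 210/1,050 = $263,100.

$263,100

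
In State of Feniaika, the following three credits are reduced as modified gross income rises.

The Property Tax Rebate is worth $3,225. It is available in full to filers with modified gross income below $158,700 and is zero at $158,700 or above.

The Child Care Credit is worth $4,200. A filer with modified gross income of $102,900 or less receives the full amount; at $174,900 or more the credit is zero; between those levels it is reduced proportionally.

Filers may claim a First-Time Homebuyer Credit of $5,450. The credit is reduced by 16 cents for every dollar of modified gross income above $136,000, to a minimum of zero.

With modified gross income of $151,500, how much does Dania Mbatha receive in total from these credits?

$7,560

Property Tax Rebate: $151,500 is below the $158,700 cutoff, so the full $3,225 applies.
Child Care Credit: $151,500 is $48,600 into a $72,000 phase-out range, leaving 23,400/72,000 of the credit: $4,200 × 23,400/72,000 = $1,365.
First-Time Homebuyer Credit: 16% of the $15,500 excess over $136,000 is $2,480; credit = $5,450 − $2,480 = $2,970.
Total: $3,225 + $1,365 + $2,970 = $7,560.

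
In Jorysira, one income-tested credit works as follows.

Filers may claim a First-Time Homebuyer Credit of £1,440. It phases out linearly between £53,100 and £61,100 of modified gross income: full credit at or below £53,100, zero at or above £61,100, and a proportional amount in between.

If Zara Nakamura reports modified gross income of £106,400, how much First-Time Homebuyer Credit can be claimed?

£0

First-Time Homebuyer Credit: £106,400 is at or above £61,100, so the credit is £0.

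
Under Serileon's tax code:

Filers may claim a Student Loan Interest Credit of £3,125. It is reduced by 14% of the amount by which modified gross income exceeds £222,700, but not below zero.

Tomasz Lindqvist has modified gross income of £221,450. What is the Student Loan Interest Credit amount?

Student Loan Interest Credit: £221,450 is at or below the £222,700 threshold, so the full £3,125 applies.

£3,125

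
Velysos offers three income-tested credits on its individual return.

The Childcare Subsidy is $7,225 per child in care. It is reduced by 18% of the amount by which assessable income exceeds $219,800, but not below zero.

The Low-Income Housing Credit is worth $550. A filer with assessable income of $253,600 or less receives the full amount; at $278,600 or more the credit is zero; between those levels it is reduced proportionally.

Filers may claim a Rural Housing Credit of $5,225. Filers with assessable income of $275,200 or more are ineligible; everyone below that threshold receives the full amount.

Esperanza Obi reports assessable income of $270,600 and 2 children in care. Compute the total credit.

Childcare Subsidy: base = 2 × $7,225 = $14,450. 18% of the $50,800 excess over $219,800 is $9,144; credit = $14,450 − $9,144 = $5,306.
Low-Income Housing Credit: $270,600 is $17,000 into a $25,000 phase-out range, leaving 8,000/25,000 of the credit: $550 × 8,000/25,000 = $176.
Rural Housing Credit: $270,600 is below the $275,200 cutoff, so the full $5,225 applies.
Total: $5,306 + $176 + $5,225 = $10,707.

$10,707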